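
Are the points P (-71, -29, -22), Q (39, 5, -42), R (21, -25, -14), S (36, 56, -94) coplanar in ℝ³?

Yes

A normal to the plane through P, Q, R is n = PQ × PR = (352, -2720, -2688).
The plane has equation n·X = 113024. For S: n·S = 113024.
Equal, so S lies in the plane and all four are coplanar.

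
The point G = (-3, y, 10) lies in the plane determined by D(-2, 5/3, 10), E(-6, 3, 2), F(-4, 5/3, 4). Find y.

8/3

A normal to the plane is n = DE × DF = (-8, -8, 8/3).
G lies in the plane iff n · DG = 0.
This gives (-8)y + (64/3) = 0, so y = 8/3.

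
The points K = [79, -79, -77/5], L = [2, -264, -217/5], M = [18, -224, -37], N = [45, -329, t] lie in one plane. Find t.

-453/5

The points are coplanar iff KL · (KM × KN) = 0.
Expanding, this is linear in t: (-120)t + (-10872) = 0.
So t = -453/5.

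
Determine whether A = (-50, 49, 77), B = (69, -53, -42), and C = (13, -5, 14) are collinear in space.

Yes

AB = (119, -102, -119), AC = (63, -54, -63).
Each component of AC is 9/17 times the corresponding component of AB, so AC = 9/17·AB and the points are collinear.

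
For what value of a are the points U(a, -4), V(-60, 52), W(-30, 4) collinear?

-25

The three points are collinear iff det[UV; UW] = 0.
This determinant is linear in a: (48)a + (1200) = 0, so a = -25.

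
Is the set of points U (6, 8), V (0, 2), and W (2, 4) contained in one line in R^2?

UV = (-6, -6), UW = (-4, -4).
det[UV; UW] = (-6)(-4) − (-6)(-4) = 0.
The determinant is zero, so the points are collinear.

Yes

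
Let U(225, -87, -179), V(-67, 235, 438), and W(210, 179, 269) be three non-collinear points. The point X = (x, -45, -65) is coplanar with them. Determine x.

64

The plane through U, V, W has equation −19866x + 121561y − 72842z = -2006939.
Substituting X: (-19866)x + (-735515) = -2006939, so x = 64.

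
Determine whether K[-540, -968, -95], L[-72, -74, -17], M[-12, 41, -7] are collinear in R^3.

No

KL = (468, 894, 78), KM = (528, 1009, 88).
KL × KM = (-30, 0, 180).
The cross product is nonzero, so the points do not lie on one line.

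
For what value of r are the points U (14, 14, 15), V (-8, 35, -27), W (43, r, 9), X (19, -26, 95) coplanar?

17

Coplanarity ⇔ det[UV; UW; UX] = 0.
Expanding, this is linear in r: (-1550)r + (26350) = 0.
So r = 17.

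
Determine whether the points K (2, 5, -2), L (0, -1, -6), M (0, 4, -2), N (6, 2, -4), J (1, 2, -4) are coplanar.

The plane through K, L, M has normal n = KL × KM = (-4, 8, -10) and equation n·P = 52.
Checking the remaining points: n·N = 32, n·J = 52.
Since n·N = 32 ≠ 52, N is off the plane and the points are not all coplanar.

No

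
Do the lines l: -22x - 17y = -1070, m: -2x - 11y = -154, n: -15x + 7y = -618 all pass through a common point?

Yes

Lines aᵢx + bᵢy = cᵢ with pairwise distinct directions are concurrent exactly when det[aᵢ bᵢ cᵢ] = 0.
Here the determinant is 0.
It vanishes, so the lines are concurrent at (44, 6).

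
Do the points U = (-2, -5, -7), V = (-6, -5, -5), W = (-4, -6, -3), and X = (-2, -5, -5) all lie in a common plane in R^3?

No

With U as base: UV = (-4, 0, 2), UW = (-2, -1, 4), UX = (0, 0, 2).
UW × UX = (-2, 4, 0).
UV · (UW × UX) = 8.
Since 8 ≠ 0, the four points are not coplanar.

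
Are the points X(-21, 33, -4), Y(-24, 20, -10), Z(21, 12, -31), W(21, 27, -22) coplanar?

A normal to the plane through X, Y, Z is n = XY × XZ = (225, -333, 609).
The plane has equation n·P = -18150. For W: n·W = -17664.
-17664 ≠ -18150, so W is off the plane.

No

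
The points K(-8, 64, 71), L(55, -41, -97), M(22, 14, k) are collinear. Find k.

-9

Collinearity requires KL × KM = 0; each component is linear in k.
The x-component gives (-105)k + (-945) = 0, so k = -9.
The remaining components then also vanish.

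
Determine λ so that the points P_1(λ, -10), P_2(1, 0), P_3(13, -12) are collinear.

The three points are collinear iff det[P_1P_2; P_1P_3] = 0.
This determinant is linear in λ: (12)λ + (-132) = 0, so λ = 11.

11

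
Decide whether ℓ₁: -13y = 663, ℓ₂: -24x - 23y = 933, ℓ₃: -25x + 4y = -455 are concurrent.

Lines aᵢx + bᵢy = cᵢ with pairwise distinct directions are concurrent exactly when det[aᵢ bᵢ cᵢ] = 0.
Here the determinant is 312.
Nonzero, so no common point exists.

No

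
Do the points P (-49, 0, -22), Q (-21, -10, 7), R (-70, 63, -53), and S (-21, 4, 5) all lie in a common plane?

The four points are coplanar iff the 3×3 determinant with rows PQ, PR, PS is zero.
Rows: (28, -10, 29), (-21, 63, -31), (28, 4, 27).
Expanding along the first row: (28)(1825) − (-10)(301) + (29)(-1848) = 518.
Nonzero ⇒ not coplanar.

No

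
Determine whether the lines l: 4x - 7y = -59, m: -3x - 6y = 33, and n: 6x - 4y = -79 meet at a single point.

No

Intersecting l and m: solving the 2×2 system gives (x, y) = (-13, 1).
Substitute into n: (6)(-13) + (-4)(1) = -82.
But n requires -79 ≠ -82, so the three lines have no common point.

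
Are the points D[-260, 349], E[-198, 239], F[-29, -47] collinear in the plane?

DE = (62, -110), DF = (231, -396).
If collinear, DF would be a scalar multiple of DE. But (62)·(-396) ≠ (-110)·(231) (difference 858), so they are not parallel; the points are not collinear.

No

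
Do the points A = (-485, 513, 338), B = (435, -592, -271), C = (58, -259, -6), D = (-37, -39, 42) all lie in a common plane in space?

A normal to the plane through A, B, C is n = AB × AC = (-90028, -14207, -110225).
The plane has equation n·P = -880661. For D: n·D = -744341.
-744341 ≠ -880661, so D is off the plane.

No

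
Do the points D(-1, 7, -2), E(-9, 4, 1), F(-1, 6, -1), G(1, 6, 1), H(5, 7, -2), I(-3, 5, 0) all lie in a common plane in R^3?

The plane through D, E, F has normal n = DE × DF = (0, 8, 8) and equation n·P = 40.
Checking the remaining points: n·G = 56, n·H = 40, n·I = 40.
Since n·G = 56 ≠ 40, G is off the plane and the points are not all coplanar.

No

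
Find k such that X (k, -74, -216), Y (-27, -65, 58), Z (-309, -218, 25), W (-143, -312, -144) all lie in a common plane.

The points are coplanar iff XY · (XZ × XW) = 0.
Expanding, this is linear in k: (-22755)k + (13129635) = 0.
So k = 577.

577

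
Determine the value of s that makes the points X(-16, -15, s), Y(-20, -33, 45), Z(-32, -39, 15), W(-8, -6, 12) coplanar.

Coplanarity ⇔ det[XY; XZ; XW] = 0.
Expanding, this is linear in s: (252)s + (-1764) = 0.
So s = 7.

7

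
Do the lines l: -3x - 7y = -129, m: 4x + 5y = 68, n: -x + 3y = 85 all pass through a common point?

Yes

The three lines meet at one point iff the augmented coefficient matrix [aᵢ bᵢ cᵢ] has rank < 3, i.e. its determinant vanishes.
Here the determinant is 0.
It vanishes, so the lines are concurrent at (-13, 24).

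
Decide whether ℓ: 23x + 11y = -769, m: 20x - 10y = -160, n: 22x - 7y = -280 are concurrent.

Yes

The three lines meet at one point iff the augmented coefficient matrix [aᵢ bᵢ cᵢ] has rank < 3, i.e. its determinant vanishes.
Here the determinant is 0.
It vanishes, so the lines are concurrent at (-21, -26).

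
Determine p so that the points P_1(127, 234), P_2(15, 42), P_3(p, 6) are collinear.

-6

The three points are collinear iff det[P_1P_2; P_1P_3] = 0.
This determinant is linear in p: (192)p + (1152) = 0, so p = -6.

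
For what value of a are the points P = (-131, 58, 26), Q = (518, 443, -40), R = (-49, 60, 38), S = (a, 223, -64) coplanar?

-246

Normal to plane PQR: n = (4752, -13200, -30272); plane equation n·X = -2175184.
Requiring n·S = -2175184: (4752)a + (-1006192) = -2175184.
So a = -246.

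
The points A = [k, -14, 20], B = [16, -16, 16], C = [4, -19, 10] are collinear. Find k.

24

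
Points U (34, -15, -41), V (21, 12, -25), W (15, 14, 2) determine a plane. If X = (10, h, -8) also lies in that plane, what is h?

Coplanarity requires UV · (UW × UX) = 0.
UV = (-13, 27, 16), UW = (-19, 29, 43); the triple product is linear in h with coefficient 255 and constant term -8415.
Setting it to zero: h = 33.

33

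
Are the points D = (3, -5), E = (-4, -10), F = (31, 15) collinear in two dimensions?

Yes

DE = (-7, -5), DF = (28, 20).
Twice the signed area of △DEF is (-7)(20) − (-5)(28) = 0.
The triangle is degenerate (zero area), so the points are collinear.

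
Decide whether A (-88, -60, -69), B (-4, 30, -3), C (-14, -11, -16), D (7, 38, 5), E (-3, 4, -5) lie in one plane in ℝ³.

The plane through A, B, C has normal n = AB × AC = (1536, 432, -2544) and equation n·P = 14448.
Checking the remaining points: n·D = 14448, n·E = 9840.
Since n·E = 9840 ≠ 14448, E is off the plane and the points are not all coplanar.

No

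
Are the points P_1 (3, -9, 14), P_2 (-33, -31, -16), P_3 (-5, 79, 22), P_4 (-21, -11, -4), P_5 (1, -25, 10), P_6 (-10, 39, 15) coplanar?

The plane through P_1, P_2, P_3 has normal n = P_1P_2 × P_1P_3 = (2464, 528, -3344) and equation n·P = -44176.
Checking the remaining points: n·P_4 = -44176, n·P_5 = -44176, n·P_6 = -54208.
Since n·P_6 = -54208 ≠ -44176, P_6 is off the plane and the points are not all coplanar.

No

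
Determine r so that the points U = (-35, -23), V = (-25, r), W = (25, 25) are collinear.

The three points are collinear iff det[UV; UW] = 0.
This determinant is linear in r: (-60)r + (-900) = 0, so r = -15.

-15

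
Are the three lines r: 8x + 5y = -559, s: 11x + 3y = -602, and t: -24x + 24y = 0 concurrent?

Yes

Intersecting r and s: solving the 2×2 system gives (x, y) = (-43, -43).
Substitute into t: (-24)(-43) + (24)(-43) = 0.
This equals 0, so (-43, -43) lies on all three lines and they are concurrent.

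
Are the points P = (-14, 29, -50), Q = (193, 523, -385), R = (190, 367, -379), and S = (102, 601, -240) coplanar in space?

The four points are coplanar iff the 3×3 determinant with rows PQ, PR, PS is zero.
Rows: (207, 494, -335), (204, 338, -329), (116, 572, -190).
Expanding along the first row: (207)(123968) − (494)(-596) + (-335)(77480) = 0.
Zero determinant ⇒ coplanar.

Yes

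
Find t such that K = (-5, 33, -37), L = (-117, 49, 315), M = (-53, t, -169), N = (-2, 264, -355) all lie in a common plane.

252

Normal to plane KLN: n = (-86400, -34560, -25920); plane equation n·P = 250560.
Requiring n·M = 250560: (-34560)t + (8959680) = 250560.
So t = 252.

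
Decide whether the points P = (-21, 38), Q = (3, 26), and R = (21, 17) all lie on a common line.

PQ = (24, -12), PR = (42, -21).
Checking proportionality: PR = 7/4·PQ, so the vectors are parallel and the points are collinear.

Yes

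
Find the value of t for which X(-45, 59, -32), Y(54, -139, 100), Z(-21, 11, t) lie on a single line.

Collinearity requires XY × XZ = 0; each component is linear in t.
The x-component gives (-198)t + (0) = 0, so t = 0.
The remaining components then also vanish.

0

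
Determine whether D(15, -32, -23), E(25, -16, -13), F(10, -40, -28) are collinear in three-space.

DE = (10, 16, 10), DF = (-5, -8, -5).
Each component of DF is -1/2 times the corresponding component of DE, so DF = -1/2·DE and the points are collinear.

Yes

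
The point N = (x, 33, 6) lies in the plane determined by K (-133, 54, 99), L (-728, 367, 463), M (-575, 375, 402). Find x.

71

The plane through K, L, M has equation −22005x + 19397y − 52649z = -1238148.
Substituting N: (-22005)x + (324207) = -1238148, so x = 71.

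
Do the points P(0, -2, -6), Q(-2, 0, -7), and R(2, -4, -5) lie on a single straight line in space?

PQ = (-2, 2, -1), PR = (2, -2, 1).
PQ × PR = (0, 0, 0).
The cross product vanishes, so the three points are collinear.

Yes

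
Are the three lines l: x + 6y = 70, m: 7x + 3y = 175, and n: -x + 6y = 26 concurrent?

Intersecting l and m: solving the 2×2 system gives (x, y) = (280/13, 105/13).
Substitute into n: (-1)(280/13) + (6)(105/13) = 350/13.
But n requires 26 ≠ 350/13, so the three lines have no common point.

No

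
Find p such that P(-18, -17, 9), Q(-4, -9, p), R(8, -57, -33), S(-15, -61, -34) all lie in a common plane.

15

Normal to plane PRS: n = (-128, 992, -1024); plane equation n·X = -23776.
Requiring n·Q = -23776: (-1024)p + (-8416) = -23776.
So p = 15.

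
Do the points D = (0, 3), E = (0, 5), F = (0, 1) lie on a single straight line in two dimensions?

Yes

DE = (0, 2), DF = (0, -2).
det[DE; DF] = (0)(-2) − (2)(0) = 0.
The determinant is zero, so the points are collinear.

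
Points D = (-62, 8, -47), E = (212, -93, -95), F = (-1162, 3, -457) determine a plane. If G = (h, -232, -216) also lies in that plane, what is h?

The plane through D, E, F has equation 41170x + 165140y − 112470z = 4054670.
Substituting G: (41170)h + (-14018960) = 4054670, so h = 439.

439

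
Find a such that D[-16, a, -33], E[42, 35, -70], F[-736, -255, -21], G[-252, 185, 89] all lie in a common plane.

Coplanarity ⇔ det[DE; DF; DG] = 0.
Expanding, this is linear in a: (-109296)a + (8197200) = 0.
So a = 75.

75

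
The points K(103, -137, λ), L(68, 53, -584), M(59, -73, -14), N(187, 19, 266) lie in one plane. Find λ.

554

The points are coplanar iff KL · (KM × KN) = 0.
Expanding, this is linear in λ: (-15300)λ + (8476200) = 0.
So λ = 554.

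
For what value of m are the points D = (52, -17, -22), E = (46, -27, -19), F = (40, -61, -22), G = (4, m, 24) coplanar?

-9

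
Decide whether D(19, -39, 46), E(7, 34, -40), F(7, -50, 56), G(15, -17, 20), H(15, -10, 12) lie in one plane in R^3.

Yes

The plane through D, E, F has normal n = DE × DF = (-216, 1152, 1008) and equation n·P = -2664.
Checking the remaining points: n·G = -2664, n·H = -2664.
All equal -2664, so all 5 points lie in one plane.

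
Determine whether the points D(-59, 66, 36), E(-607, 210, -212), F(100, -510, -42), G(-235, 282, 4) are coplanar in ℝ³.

Yes

With D as base: DE = (-548, 144, -248), DF = (159, -576, -78), DG = (-176, 216, -32).
DF × DG = (35280, 18816, -67032).
DE · (DF × DG) = 0.
The scalar triple product vanishes, so the four points are coplanar.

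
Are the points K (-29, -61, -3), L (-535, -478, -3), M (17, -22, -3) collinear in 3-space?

No

KL = (-506, -417, 0), KM = (46, 39, 0).
Comparing components 1 and 2: (-506)(39) − (-417)(46) = -552 ≠ 0, so KL and KM are not parallel and the points are not collinear.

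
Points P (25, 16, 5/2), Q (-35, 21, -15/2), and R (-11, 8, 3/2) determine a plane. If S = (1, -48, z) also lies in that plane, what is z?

57/2

A normal to the plane is n = PQ × PR = (-85, 300, 660).
S lies in the plane iff n · PS = 0.
This gives (660)z + (-18810) = 0, so z = 57/2.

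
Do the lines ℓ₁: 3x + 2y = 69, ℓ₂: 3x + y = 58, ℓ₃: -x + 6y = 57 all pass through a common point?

No

Intersecting ℓ₁ and ℓ₂: solving the 2×2 system gives (x, y) = (47/3, 11).
Substitute into ℓ₃: (-1)(47/3) + (6)(11) = 151/3.
But ℓ₃ requires 57 ≠ 151/3, so the three lines have no common point.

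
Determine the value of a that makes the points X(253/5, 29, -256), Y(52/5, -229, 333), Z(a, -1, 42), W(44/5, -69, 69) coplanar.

Normal to plane XYW: n = (-26128, -57776/5, -34224/5); plane equation n·P = 475456/5.
Requiring n·Z = 475456/5: (-26128)a + (-1379632/5) = 475456/5.
So a = -71/5.

-71/5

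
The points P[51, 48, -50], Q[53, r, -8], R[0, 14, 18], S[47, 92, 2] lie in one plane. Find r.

Normal to plane PRS: n = (-4760, 2380, -2380); plane equation n·X = -9520.
Requiring n·Q = -9520: (2380)r + (-233240) = -9520.
So r = 94.

94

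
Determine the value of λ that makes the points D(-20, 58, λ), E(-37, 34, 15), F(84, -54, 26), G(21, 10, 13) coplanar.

The points are coplanar iff DE · (DF × DG) = 0.
Expanding, this is linear in λ: (-2200)λ + (4400) = 0.
So λ = 2.

2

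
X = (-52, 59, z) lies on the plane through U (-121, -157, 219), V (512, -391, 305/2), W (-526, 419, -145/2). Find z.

45/2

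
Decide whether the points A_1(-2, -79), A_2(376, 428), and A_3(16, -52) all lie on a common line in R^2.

A_1A_2 = (378, 507), A_1A_3 = (18, 27).
If collinear, A_1A_3 would be a scalar multiple of A_1A_2. But (378)·(27) ≠ (507)·(18) (difference 1080), so they are not parallel; the points are not collinear.

No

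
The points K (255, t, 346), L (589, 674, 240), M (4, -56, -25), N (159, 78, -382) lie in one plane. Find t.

The points are coplanar iff KL · (KM × KN) = 0.
Expanding, this is linear in t: (249920)t + (-73226560) = 0.
So t = 293.

293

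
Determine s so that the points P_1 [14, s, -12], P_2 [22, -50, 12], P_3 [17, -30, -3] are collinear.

Collinearity requires P_1P_2 × P_1P_3 = 0; each component is linear in s.
The x-component gives (15)s + (270) = 0, so s = -18.
The remaining components then also vanish.

-18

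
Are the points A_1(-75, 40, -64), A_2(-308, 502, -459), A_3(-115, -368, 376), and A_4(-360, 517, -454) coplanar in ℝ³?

No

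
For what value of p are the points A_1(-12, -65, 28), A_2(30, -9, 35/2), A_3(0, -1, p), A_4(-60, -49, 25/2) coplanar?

17/2

The points are coplanar iff A_1A_2 · (A_1A_3 × A_1A_4) = 0.
Expanding, this is linear in p: (-3360)p + (28560) = 0.
So p = 17/2.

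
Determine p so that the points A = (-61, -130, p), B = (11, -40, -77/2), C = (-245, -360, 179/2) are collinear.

Direction BC = (-256, -320, 128). From the x-coordinate of A, the parameter along the line is τ = (-61 − 11)/(-256) = 9/32.
Then p = (-77/2) + 9/32·(128) = -5/2.

-5/2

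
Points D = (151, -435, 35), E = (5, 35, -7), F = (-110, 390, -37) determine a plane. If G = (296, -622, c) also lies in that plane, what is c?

Coplanarity requires DE · (DF × DG) = 0.
DE = (-146, 470, -42), DF = (-261, 825, -72); the triple product is linear in c with coefficient 2220 and constant term -44400.
Setting it to zero: c = 20.

20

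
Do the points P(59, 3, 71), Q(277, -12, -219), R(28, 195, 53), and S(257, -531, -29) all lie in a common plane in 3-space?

No

With P as base: PQ = (218, -15, -290), PR = (-31, 192, -18), PS = (198, -534, -100).
PR × PS = (-28812, -6664, -21462).
PQ · (PR × PS) = 42924.
Since 42924 ≠ 0, the four points are not coplanar.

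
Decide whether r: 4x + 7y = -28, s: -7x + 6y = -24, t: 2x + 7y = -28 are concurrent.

Intersecting r and s: solving the 2×2 system gives (x, y) = (0, -4).
Substitute into t: (2)(0) + (7)(-4) = -28.
This equals -28, so (0, -4) lies on all three lines and they are concurrent.

Yes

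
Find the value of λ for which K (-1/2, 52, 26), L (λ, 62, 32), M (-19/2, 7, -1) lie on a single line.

3/2

Collinearity requires KL × KM = 0; each component is linear in λ.
The y-component gives (27)λ + (-81/2) = 0, so λ = 3/2.
The remaining components then also vanish.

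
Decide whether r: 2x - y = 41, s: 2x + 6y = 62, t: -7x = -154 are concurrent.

Yes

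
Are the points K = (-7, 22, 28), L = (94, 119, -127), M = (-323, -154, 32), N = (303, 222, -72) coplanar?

No

With K as base: KL = (101, 97, -155), KM = (-316, -176, 4), KN = (310, 200, -100).
KM × KN = (16800, -30360, -8640).
KL · (KM × KN) = 91080.
Since 91080 ≠ 0, the four points are not coplanar.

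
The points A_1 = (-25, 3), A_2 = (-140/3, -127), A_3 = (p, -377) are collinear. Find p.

-265/3

Collinearity: (A_3 − A_1) must be parallel to (A_2 − A_1) = (-65/3, -130).
Cross-multiplying the components: (p − (-25))·(-130) = (-380)·(-65/3).
Solving gives p = -265/3.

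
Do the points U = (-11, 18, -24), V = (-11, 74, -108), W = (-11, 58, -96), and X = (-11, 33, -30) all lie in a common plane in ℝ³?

Yes

A normal to the plane through U, V, W is n = UV × UW = (-672, 0, 0).
The plane has equation n·P = 7392. For X: n·X = 7392.
Equal, so X lies in the plane and all four are coplanar.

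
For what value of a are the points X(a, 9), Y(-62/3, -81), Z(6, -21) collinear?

58/3

The three points are collinear iff det[XY; XZ] = 0.
This determinant is linear in a: (-60)a + (1160) = 0, so a = 58/3.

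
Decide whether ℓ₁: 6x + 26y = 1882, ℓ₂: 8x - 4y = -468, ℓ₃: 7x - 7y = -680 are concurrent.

The three lines meet at one point iff the augmented coefficient matrix [aᵢ bᵢ cᵢ] has rank < 3, i.e. its determinant vanishes.
Here the determinant is 232.
Nonzero, so no common point exists.

No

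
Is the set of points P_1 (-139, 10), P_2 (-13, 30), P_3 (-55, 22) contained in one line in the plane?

P_1P_2 = (126, 20), P_1P_3 = (84, 12).
det[P_1P_2; P_1P_3] = (126)(12) − (20)(84) = -168.
The determinant is nonzero, so they are not collinear.

No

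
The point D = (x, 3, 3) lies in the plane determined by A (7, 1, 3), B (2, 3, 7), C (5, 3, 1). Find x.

4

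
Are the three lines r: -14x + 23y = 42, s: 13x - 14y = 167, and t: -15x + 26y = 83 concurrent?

Yes

Intersecting r and s: solving the 2×2 system gives (x, y) = (43, 28).
Substitute into t: (-15)(43) + (26)(28) = 83.
This equals 83, so (43, 28) lies on all three lines and they are concurrent.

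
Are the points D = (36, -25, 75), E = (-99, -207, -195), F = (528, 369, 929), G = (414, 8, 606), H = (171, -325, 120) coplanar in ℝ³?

No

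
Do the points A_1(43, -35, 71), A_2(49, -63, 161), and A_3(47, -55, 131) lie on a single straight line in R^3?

No

A_1A_2 = (6, -28, 90), A_1A_3 = (4, -20, 60).
A_1A_2 × A_1A_3 = (120, 0, -8).
The cross product is nonzero, so the points do not lie on one line.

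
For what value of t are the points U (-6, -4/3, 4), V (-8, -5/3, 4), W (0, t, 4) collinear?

Collinearity requires UV × UW = 0; each component is linear in t.
The z-component gives (-2)t + (-2/3) = 0, so t = -1/3.
The remaining components then also vanish.

-1/3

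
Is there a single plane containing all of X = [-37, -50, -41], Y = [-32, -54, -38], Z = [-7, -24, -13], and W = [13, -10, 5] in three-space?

Yes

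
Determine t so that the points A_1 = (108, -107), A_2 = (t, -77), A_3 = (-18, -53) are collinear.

38

The three points are collinear iff det[A_1A_2; A_1A_3] = 0.
This determinant is linear in t: (54)t + (-2052) = 0, so t = 38.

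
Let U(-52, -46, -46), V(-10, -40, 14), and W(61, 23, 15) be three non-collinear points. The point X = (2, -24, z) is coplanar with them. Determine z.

Coplanarity requires UV · (UW × UX) = 0.
UV = (42, 6, 60), UW = (113, 69, 61); the triple product is linear in z with coefficient 2220 and constant term -8880.
Setting it to zero: z = 4.

4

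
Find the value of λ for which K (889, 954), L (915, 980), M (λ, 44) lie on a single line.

-21

Collinearity: (M − K) must be parallel to (L − K) = (26, 26).
Cross-multiplying the components: (λ − 889)·(26) = (-910)·(26).
Solving gives λ = -21.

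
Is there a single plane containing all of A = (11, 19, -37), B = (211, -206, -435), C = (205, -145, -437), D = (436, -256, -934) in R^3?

No

A normal to the plane through A, B, C is n = AB × AC = (24728, 2788, 10850).
The plane has equation n·P = -76470. For D: n·D = -66220.
-66220 ≠ -76470, so D is off the plane.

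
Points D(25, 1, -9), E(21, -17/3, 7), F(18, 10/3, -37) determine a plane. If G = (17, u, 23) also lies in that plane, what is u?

-37/3

The plane through D, E, F has equation (448/3)x − 224y − 56z = 12040/3.
Substituting G: (-224)u + (3752/3) = 12040/3, so u = -37/3.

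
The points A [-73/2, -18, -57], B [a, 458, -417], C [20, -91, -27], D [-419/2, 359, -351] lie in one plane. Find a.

-529/2

Normal to plane ACD: n = (10152, 11421, 17343/2); plane equation n·P = -2140803/2.
Requiring n·B = -2140803/2: (10152)a + (3229605/2) = -2140803/2.
So a = -529/2.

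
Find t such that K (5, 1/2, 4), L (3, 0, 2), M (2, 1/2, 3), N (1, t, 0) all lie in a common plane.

-1/2

Normal to plane KLM: n = (1/2, 4, -3/2); plane equation n·P = -3/2.
Requiring n·N = -3/2: (4)t + (1/2) = -3/2.
So t = -1/2.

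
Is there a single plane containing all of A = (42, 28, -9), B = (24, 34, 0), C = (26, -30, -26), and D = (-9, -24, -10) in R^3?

No

A normal to the plane through A, B, C is n = AB × AC = (420, -450, 1140).
The plane has equation n·P = -5220. For D: n·D = -4380.
-4380 ≠ -5220, so D is off the plane.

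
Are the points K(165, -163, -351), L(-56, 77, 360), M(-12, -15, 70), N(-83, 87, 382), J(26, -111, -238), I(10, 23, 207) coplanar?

No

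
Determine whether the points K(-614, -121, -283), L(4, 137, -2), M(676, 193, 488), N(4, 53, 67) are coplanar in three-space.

With K as base: KL = (618, 258, 281), KM = (1290, 314, 771), KN = (618, 174, 350).
KM × KN = (-24254, 24978, 30408).
KL · (KM × KN) = 0.
The scalar triple product vanishes, so the four points are coplanar.

Yes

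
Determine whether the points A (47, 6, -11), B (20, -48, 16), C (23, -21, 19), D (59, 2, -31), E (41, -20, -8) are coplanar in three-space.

No

The plane through A, B, C has normal n = AB × AC = (-891, 162, -567) and equation n·P = -34668.
Checking the remaining points: n·D = -34668, n·E = -35235.
Since n·E = -35235 ≠ -34668, E is off the plane and the points are not all coplanar.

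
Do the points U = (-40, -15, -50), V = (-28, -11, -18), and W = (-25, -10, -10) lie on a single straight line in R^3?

UV = (12, 4, 32), UW = (15, 5, 40).
Each component of UW is 5/4 times the corresponding component of UV, so UW = 5/4·UV and the points are collinear.

Yes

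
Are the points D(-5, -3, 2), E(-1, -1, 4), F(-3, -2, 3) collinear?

Yes

DE = (4, 2, 2), DF = (2, 1, 1).
Each component of DF is 1/2 times the corresponding component of DE, so DF = 1/2·DE and the points are collinear.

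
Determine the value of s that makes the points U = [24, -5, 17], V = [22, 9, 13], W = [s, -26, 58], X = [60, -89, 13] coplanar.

-3

Normal to plane UVX: n = (-392, -152, -336); plane equation n·P = -14360.
Requiring n·W = -14360: (-392)s + (-15536) = -14360.
So s = -3.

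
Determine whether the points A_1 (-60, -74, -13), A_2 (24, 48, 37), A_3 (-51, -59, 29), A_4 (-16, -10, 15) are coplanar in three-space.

With A_1 as base: A_1A_2 = (84, 122, 50), A_1A_3 = (9, 15, 42), A_1A_4 = (44, 64, 28).
A_1A_3 × A_1A_4 = (-2268, 1596, -84).
A_1A_2 · (A_1A_3 × A_1A_4) = 0.
The scalar triple product vanishes, so the four points are coplanar.

Yes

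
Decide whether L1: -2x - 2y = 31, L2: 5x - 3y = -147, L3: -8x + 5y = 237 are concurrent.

No

Intersecting L1 and L2: solving the 2×2 system gives (x, y) = (-387/16, 139/16).
Substitute into L3: (-8)(-387/16) + (5)(139/16) = 3791/16.
But L3 requires 237 ≠ 3791/16, so the three lines have no common point.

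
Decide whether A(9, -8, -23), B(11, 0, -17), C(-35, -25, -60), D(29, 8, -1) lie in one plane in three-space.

No

With A as base: AB = (2, 8, 6), AC = (-44, -17, -37), AD = (20, 16, 22).
AC × AD = (218, 228, -364).
AB · (AC × AD) = 76.
Since 76 ≠ 0, the four points are not coplanar.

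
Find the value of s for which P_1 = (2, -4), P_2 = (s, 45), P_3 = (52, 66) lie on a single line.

37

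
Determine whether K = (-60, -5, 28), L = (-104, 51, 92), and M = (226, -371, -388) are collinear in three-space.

KL = (-44, 56, 64), KM = (286, -366, -416).
Comparing components 2 and 3: (56)(-416) − (64)(-366) = 128 ≠ 0, so KL and KM are not parallel and the points are not collinear.

No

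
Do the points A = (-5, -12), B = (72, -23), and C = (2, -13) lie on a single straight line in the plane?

AB = (77, -11), AC = (7, -1).
Twice the signed area of △ABC is (77)(-1) − (-11)(7) = 0.
The triangle is degenerate (zero area), so the points are collinear.

Yes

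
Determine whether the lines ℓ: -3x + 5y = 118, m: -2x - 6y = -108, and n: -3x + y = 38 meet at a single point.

Yes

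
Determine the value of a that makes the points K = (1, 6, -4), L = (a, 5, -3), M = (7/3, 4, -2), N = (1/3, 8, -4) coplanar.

5/3

Coplanarity ⇔ det[KL; KM; KN] = 0.
Expanding, this is linear in a: (-4)a + (20/3) = 0.
So a = 5/3.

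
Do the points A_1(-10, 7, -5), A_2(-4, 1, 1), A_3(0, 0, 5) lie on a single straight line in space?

A_1A_2 = (6, -6, 6), A_1A_3 = (10, -7, 10).
A_1A_2 × A_1A_3 = (-18, 0, 18).
The cross product is nonzero, so the points do not lie on one line.

No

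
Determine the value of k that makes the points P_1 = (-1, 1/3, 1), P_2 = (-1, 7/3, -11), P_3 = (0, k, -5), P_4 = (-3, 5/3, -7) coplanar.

4/3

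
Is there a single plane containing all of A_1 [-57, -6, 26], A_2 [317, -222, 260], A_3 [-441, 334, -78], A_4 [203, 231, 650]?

With A_1 as base: A_1A_2 = (374, -216, 234), A_1A_3 = (-384, 340, -104), A_1A_4 = (260, 237, 624).
A_1A_3 × A_1A_4 = (236808, 212576, -179408).
A_1A_2 · (A_1A_3 × A_1A_4) = 668304.
Since 668304 ≠ 0, the four points are not coplanar.

No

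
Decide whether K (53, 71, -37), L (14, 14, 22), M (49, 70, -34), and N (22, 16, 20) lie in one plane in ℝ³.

No

A normal to the plane through K, L, M is n = KL × KM = (-112, -119, -189).
The plane has equation n·P = -7392. For N: n·N = -8148.
-8148 ≠ -7392, so N is off the plane.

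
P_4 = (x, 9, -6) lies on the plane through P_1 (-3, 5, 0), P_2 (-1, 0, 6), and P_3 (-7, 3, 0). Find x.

-7

A normal to the plane is n = P_1P_2 × P_1P_3 = (12, -24, -24).
P_4 lies in the plane iff n · P_1P_4 = 0.
This gives (12)x + (84) = 0, so x = -7.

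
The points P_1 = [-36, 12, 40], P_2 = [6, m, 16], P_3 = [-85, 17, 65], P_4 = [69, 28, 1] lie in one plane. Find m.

3

Coplanarity ⇔ det[P_1P_2; P_1P_3; P_1P_4] = 0.
Expanding, this is linear in m: (714)m + (-2142) = 0.
So m = 3.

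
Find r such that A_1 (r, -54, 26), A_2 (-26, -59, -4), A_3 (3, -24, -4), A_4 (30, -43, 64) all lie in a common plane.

-3

Coplanarity ⇔ det[A_1A_2; A_1A_3; A_1A_4] = 0.
Expanding, this is linear in r: (-2380)r + (-7140) = 0.
So r = -3.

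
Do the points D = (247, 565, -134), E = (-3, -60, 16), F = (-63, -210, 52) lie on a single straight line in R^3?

DE = (-250, -625, 150), DF = (-310, -775, 186).
DE × DF = (0, 0, 0).
The cross product vanishes, so the three points are collinear.

Yes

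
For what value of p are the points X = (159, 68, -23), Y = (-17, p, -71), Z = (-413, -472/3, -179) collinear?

Direction XZ = (-572, -676/3, -156). From the x-coordinate of Y, the parameter along the line is τ = (-17 − 159)/(-572) = 4/13.
Then p = 68 + 4/13·(-676/3) = -4/3.

-4/3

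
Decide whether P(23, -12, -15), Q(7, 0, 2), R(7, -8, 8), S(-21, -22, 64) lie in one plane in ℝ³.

A normal to the plane through P, Q, R is n = PQ × PR = (208, 96, 128).
The plane has equation n·X = 1712. For S: n·S = 1712.
Equal, so S lies in the plane and all four are coplanar.

Yes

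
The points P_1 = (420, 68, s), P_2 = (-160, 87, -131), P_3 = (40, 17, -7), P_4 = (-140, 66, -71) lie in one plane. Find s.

-397

The points are coplanar iff P_1P_2 · (P_1P_3 × P_1P_4) = 0.
Expanding, this is linear in s: (2800)s + (1111600) = 0.
So s = -397.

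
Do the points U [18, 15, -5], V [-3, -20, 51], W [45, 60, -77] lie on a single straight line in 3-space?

Yes

UV = (-21, -35, 56), UW = (27, 45, -72).
UV × UW = (0, 0, 0).
The cross product vanishes, so the three points are collinear.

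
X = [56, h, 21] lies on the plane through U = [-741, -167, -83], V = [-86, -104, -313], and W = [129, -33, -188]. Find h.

6

A normal to the plane is n = UV × UW = (24205, -131325, 32960).
X lies in the plane iff n · UX = 0.
This gives (-131325)h + (787950) = 0, so h = 6.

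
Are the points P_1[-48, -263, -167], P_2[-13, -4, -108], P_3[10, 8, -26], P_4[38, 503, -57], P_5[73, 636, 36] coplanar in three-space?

No

The plane through P_1, P_2, P_3 has normal n = P_1P_2 × P_1P_3 = (20530, -1513, -5537) and equation n·P = 337158.
Checking the remaining points: n·P_4 = 334710, n·P_5 = 337090.
Since n·P_4 = 334710 ≠ 337158, P_4 is off the plane and the points are not all coplanar.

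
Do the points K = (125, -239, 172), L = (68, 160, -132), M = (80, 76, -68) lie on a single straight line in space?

Yes

KL = (-57, 399, -304), KM = (-45, 315, -240).
Each component of KM is 15/19 times the corresponding component of KL, so KM = 15/19·KL and the points are collinear.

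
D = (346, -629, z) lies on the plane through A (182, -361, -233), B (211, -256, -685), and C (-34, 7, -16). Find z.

The plane through A, B, C has equation 189121x + 91339y + 33352z = -6324373.
Substituting D: (33352)z + (7983635) = -6324373, so z = -429.

-429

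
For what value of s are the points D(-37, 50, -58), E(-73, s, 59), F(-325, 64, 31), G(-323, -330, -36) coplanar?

680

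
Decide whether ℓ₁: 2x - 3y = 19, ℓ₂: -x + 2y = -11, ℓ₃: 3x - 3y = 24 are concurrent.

Yes

Intersecting ℓ₁ and ℓ₂: solving the 2×2 system gives (x, y) = (5, -3).
Substitute into ℓ₃: (3)(5) + (-3)(-3) = 24.
This equals 24, so (5, -3) lies on all three lines and they are concurrent.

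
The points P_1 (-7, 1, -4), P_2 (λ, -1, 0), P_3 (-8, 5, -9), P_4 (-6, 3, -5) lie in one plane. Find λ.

-5

Normal to plane P_1P_3P_4: n = (6, -6, -6); plane equation n·P = -24.
Requiring n·P_2 = -24: (6)λ + (6) = -24.
So λ = -5.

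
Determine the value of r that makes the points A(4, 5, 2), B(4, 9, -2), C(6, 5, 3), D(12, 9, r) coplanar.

The points are coplanar iff AB · (AC × AD) = 0.
Expanding, this is linear in r: (-8)r + (16) = 0.
So r = 2.

2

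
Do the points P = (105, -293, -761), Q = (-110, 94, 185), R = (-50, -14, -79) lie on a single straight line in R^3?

Yes

PQ = (-215, 387, 946), PR = (-155, 279, 682).
Each component of PR is 31/43 times the corresponding component of PQ, so PR = 31/43·PQ and the points are collinear.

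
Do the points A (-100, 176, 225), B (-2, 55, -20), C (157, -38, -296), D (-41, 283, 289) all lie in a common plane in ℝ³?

Yes

The four points are coplanar iff the 3×3 determinant with rows AB, AC, AD is zero.
Rows: (98, -121, -245), (257, -214, -521), (59, 107, 64).
Expanding along the first row: (98)(42051) − (-121)(47187) + (-245)(40125) = 0.
Zero determinant ⇒ coplanar.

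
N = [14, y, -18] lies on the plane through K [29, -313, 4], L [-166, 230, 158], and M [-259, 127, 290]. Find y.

-62

The plane through K, L, M has equation 87538x + 11418y + 70584z = -752896.
Substituting N: (11418)y + (-44980) = -752896, so y = -62.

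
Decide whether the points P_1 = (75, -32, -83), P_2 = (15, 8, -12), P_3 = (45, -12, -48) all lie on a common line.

No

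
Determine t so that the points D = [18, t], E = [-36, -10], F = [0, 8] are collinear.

Collinearity: (D − E) must be parallel to (F − E) = (36, 18).
Cross-multiplying the components: (t − (-10))·(36) = (54)·(18).
Solving gives t = 17.

17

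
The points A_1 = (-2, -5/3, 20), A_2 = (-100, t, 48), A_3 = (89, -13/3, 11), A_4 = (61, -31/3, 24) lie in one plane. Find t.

-11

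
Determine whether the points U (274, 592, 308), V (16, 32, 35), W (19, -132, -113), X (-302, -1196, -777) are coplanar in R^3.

A normal to the plane through U, V, W is n = UV × UW = (38108, -39003, 43992).
The plane has equation n·P = 901352. For X: n·X = 957188.
957188 ≠ 901352, so X is off the plane.

No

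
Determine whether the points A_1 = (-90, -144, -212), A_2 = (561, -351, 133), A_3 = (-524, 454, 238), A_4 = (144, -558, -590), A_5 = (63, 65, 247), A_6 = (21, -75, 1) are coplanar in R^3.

No

The plane through A_1, A_2, A_3 has normal n = A_1A_2 × A_1A_3 = (-299460, -442680, 299460) and equation n·P = 27211800.
Checking the remaining points: n·A_4 = 27211800, n·A_5 = 26326440, n·A_6 = 27211800.
Since n·A_5 = 26326440 ≠ 27211800, A_5 is off the plane and the points are not all coplanar.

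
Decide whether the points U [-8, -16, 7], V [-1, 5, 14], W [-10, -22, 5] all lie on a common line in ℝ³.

UV = (7, 21, 7), UW = (-2, -6, -2).
UV × UW = (0, 0, 0).
The cross product vanishes, so the three points are collinear.

Yes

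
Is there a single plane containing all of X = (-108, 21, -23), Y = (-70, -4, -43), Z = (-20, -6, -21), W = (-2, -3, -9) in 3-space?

A normal to the plane through X, Y, Z is n = XY × XZ = (-590, -1836, 1174).
The plane has equation n·P = -1838. For W: n·W = -3878.
-3878 ≠ -1838, so W is off the plane.

No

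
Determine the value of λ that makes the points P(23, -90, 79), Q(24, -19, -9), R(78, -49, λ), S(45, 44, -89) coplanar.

The points are coplanar iff PQ · (PR × PS) = 0.
Expanding, this is linear in λ: (1428)λ + (-32844) = 0.
So λ = 23.

23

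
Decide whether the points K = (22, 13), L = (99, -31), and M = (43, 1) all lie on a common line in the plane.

KL = (77, -44), KM = (21, -12).
Twice the signed area of △KLM is (77)(-12) − (-44)(21) = 0.
The triangle is degenerate (zero area), so the points are collinear.

Yes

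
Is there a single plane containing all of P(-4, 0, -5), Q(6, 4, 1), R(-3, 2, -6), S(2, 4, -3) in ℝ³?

A normal to the plane through P, Q, R is n = PQ × PR = (-16, 16, 16).
The plane has equation n·X = -16. For S: n·S = -16.
Equal, so S lies in the plane and all four are coplanar.

Yes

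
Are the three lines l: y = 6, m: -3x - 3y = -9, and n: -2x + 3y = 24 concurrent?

Intersecting l and m: solving the 2×2 system gives (x, y) = (-3, 6).
Substitute into n: (-2)(-3) + (3)(6) = 24.
This equals 24, so (-3, 6) lies on all three lines and they are concurrent.

Yes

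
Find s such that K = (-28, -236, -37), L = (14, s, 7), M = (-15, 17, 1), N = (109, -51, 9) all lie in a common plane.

30

The points are coplanar iff KL · (KM × KN) = 0.
Expanding, this is linear in s: (4608)s + (-138240) = 0.
So s = 30.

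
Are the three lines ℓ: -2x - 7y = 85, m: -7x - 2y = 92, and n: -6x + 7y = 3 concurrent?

No

The three lines meet at one point iff the augmented coefficient matrix [aᵢ bᵢ cᵢ] has rank < 3, i.e. its determinant vanishes.
Here the determinant is -168.
Nonzero, so no common point exists.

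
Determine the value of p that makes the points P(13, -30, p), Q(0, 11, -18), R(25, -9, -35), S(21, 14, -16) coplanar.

The points are coplanar iff PQ · (PR × PS) = 0.
Expanding, this is linear in p: (-495)p + (-25740) = 0.
So p = -52.

-52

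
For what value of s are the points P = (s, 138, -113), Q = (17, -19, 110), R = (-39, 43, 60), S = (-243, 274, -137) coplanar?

Coplanarity ⇔ det[PQ; PR; PS] = 0.
Expanding, this is linear in s: (664)s + (55112) = 0.
So s = -83.

-83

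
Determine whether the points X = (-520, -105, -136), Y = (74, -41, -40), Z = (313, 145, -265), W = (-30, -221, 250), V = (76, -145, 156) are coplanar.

No

The plane through X, Y, Z has normal n = XY × XZ = (-32256, 156594, 95188) and equation n·P = -12614818.
Checking the remaining points: n·W = -9842594, n·V = -10308258.
Since n·W = -9842594 ≠ -12614818, W is off the plane and the points are not all coplanar.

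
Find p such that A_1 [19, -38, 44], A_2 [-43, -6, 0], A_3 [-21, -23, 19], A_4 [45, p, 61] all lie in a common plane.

Coplanarity ⇔ det[A_1A_2; A_1A_3; A_1A_4] = 0.
Expanding, this is linear in p: (210)p + (10290) = 0.
So p = -49.

-49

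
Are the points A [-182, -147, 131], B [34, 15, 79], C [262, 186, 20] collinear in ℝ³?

No

AB = (216, 162, -52), AC = (444, 333, -111).
AB × AC = (-666, 888, 0).
The cross product is nonzero, so the points do not lie on one line.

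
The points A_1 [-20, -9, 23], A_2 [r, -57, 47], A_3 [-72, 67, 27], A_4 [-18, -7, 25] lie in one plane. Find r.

Normal to plane A_1A_3A_4: n = (144, 112, -256); plane equation n·P = -9776.
Requiring n·A_2 = -9776: (144)r + (-18416) = -9776.
So r = 60.

60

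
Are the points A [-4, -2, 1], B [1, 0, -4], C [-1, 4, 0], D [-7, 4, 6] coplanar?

The four points are coplanar iff the 3×3 determinant with rows AB, AC, AD is zero.
Rows: (5, 2, -5), (3, 6, -1), (-3, 6, 5).
Expanding along the first row: (5)(36) − (2)(12) + (-5)(36) = -24.
Nonzero ⇒ not coplanar.

No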